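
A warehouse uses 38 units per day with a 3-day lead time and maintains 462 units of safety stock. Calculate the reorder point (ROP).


Formula: ROP = (Daily Demand * Lead Time) + Safety Stock
Demand during lead time = 38 * 3 = 114 units
ROP = 114 + 462 = 576 units

576 units


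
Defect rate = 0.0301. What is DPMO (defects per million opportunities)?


DPMO = defect_rate * 1000000 = 0.0301 * 1000000

30100


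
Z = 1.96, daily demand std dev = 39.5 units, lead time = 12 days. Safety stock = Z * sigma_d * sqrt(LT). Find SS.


Formula: SS = z * sigma_d * sqrt(LT)
sqrt(LT) = sqrt(12) = 3.4641
SS = 1.96 * 39.5 * 3.4641
SS = 268.2 units

268.2 units


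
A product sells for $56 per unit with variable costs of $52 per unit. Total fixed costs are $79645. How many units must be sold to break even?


Formula: BEQ = Fixed Costs / (Price - Variable Cost)
Contribution margin = $56 - $52 = $4/unit
BEQ = ceil($79645 / $4/unit) = ceil(19911.25) = 19912 units

19912 units


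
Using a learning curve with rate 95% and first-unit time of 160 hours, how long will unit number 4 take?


Formula: T_n = T_1 * (learning_rate)^(log2(n)) where learning_rate = rate/100
Doublings = log2(4) = 2
T_n = 160 * 0.95^2
T_n = 160 * 0.9025 = 144.4 hours

144.4 hours


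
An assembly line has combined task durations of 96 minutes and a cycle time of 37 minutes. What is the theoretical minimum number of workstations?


Formula: N_min = ceil(Sum of Task Times / Cycle Time)
N_min = ceil(96 min / 37 min) = ceil(2.5946)
N_min = 3 stations

3


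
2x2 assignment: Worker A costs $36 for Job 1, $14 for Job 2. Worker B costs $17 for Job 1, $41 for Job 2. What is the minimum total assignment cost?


Option 1: A->1 + B->2 = $36 + $41 = $77
Option 2: A->2 + B->1 = $14 + $17 = $31
Min cost = min($77, $31) = $31

$31


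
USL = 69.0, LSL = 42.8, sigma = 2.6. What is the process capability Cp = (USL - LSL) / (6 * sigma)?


Cp = (69.0 - 42.8) / (6 * 2.6)

1.68


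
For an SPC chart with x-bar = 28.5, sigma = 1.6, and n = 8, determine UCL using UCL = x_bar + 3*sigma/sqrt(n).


UCL = 28.5 + 3 * 1.6 / sqrt(8)

30.2


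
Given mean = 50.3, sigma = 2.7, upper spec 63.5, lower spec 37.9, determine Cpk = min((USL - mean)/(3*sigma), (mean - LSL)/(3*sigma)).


Cpu = (63.5 - 50.3) / (3 * 2.7) = 1.63
Cpl = (50.3 - 37.9) / (3 * 2.7) = 1.53
Cpk = min(1.63, 1.53) = 1.53

1.53


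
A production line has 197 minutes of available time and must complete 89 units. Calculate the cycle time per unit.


Formula: CT = Available Time / Number of Units
CT = 197 min / 89 units
CT = 2.21 min/unit

2.21 min/unit


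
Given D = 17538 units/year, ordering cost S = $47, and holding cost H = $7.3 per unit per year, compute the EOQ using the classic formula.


Formula: EOQ = sqrt(2 * D * S / H)
Numerator: 2 * 17538 * 47 = 1648572
2DS/H = 1648572 / 7.3 = 225831.8
EOQ = sqrt(225831.8) = 475.2 units

475.2 units


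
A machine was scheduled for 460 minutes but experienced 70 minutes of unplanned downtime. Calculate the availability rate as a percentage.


Formula: Availability = (Planned Time - Downtime) / Planned Time * 100
Uptime = 460 - 70 = 390 min
Availability = 390 / 460 * 100 = 84.8%

84.8%


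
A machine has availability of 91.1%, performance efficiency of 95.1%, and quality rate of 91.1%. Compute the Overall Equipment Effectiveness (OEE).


Formula: OEE = Availability * Performance * Quality / 10000
A * P = 91.1% * 95.1% / 100 = 86.64%
OEE = 86.64% * 91.1% / 100 = 78.9%

78.9%


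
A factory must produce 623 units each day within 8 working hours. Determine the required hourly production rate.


Formula: Production Rate = Daily Demand / Available Hours
Rate = 623 units/day / 8 hours/day
Rate = 77.9 units/hour

77.9 units/hour


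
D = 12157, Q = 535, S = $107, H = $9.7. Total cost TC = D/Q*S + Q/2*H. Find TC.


TC = 12157/535 * 107 + 535/2 * 9.7

$5026.15


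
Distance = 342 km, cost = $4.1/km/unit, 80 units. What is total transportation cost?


TC = dist * cost * units = 342 * 4.1 * 80 = $112176.00

$112176.00


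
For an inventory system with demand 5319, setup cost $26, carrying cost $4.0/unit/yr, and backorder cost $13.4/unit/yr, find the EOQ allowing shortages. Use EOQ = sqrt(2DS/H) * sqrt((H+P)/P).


Formula: EOQ* = sqrt(2DS/H) * sqrt((H+P)/P)
Base EOQ = sqrt(2*5319*26/4.0) = 262.96 units
Correction = sqrt((4.0+13.4)/13.4) = 1.13952
EOQ* = 262.96 * 1.13952 = 299.6 units

299.6 units


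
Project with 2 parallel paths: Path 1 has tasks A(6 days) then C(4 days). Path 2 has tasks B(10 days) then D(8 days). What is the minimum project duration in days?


Path 1 = 6 + 4 = 10 days
Path 2 = 10 + 8 = 18 days
Duration = max(10, 18) = 18 days

18 days


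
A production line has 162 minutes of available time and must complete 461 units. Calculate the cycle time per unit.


Formula: CT = Available Time / Number of Units
CT = 162 min / 461 units
CT = 0.35 min/unit

0.35 min/unit


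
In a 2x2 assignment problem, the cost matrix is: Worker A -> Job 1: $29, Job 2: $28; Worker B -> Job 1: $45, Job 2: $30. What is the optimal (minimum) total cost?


Option 1: A->1 + B->2 = $29 + $30 = $59
Option 2: A->2 + B->1 = $28 + $45 = $73
Min cost = min($59, $73) = $59

$59


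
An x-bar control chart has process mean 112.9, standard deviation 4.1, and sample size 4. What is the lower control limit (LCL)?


LCL = 112.9 - 3 * 4.1 / sqrt(4)

106.75


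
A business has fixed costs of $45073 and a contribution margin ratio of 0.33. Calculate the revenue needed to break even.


Formula: BER = Fixed Costs / Contribution Margin Ratio
BER = $45073 / 0.33
BER = $136584.85 (to the nearest cent)

$136584.85


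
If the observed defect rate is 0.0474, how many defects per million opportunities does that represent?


DPMO = defect_rate * 1000000 = 0.0474 * 1000000

47400


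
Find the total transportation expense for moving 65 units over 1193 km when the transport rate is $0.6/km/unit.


TC = dist * cost * units = 1193 * 0.6 * 65 = $46527.00

$46527.00


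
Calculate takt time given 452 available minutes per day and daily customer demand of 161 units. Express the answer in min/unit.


Formula: Takt Time = Available Production Time / Customer Demand
Takt = 452 min/day / 161 units/day
Takt = 2.81 min/unit

2.81 min/unit


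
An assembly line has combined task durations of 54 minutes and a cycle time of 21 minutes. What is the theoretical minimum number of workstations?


Formula: N_min = ceil(Sum of Task Times / Cycle Time)
N_min = ceil(54 min / 21 min) = ceil(2.5714)
N_min = 3 stations

3


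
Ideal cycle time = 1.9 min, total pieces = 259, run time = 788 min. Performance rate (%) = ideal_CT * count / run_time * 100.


Formula: Performance = (Ideal CT * Total Count) / Run Time * 100
Ideal output time = 1.9 * 259 = 492.1 min
Performance = 492.1 / 788 * 100 = 62.4%

62.4%


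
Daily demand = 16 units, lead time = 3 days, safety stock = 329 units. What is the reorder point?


Formula: ROP = (Daily Demand * Lead Time) + Safety Stock
Demand during lead time = 16 * 3 = 48 units
ROP = 48 + 329 = 377 units

377 units


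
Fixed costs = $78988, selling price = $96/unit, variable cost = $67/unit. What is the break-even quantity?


Formula: BEQ = Fixed Costs / (Price - Variable Cost)
Contribution margin = $96 - $67 = $29/unit
BEQ = ceil($78988 / $29/unit) = ceil(2723.72) = 2724 units

2724 units


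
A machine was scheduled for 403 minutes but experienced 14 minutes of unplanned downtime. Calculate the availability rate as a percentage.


Formula: Availability = (Planned Time - Downtime) / Planned Time * 100
Uptime = 403 - 14 = 389 min
Availability = 389 / 403 * 100 = 96.5%

96.5%


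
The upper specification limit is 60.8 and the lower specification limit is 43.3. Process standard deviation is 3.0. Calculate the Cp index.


Cp = (60.8 - 43.3) / (6 * 3.0)

0.97


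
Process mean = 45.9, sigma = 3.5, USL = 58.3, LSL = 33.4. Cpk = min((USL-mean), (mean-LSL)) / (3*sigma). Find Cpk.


Cpu = (58.3 - 45.9) / (3 * 3.5) = 1.18
Cpl = (45.9 - 33.4) / (3 * 3.5) = 1.19
Cpk = min(1.18, 1.19) = 1.18

1.18


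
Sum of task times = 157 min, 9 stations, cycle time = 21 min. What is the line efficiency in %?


Formula: Efficiency = Sum of Task Times / (N_stations * CT) * 100
Total station capacity = 9 stations * 21 min = 189 min
Efficiency = 157 / 189 * 100 = 83.1%

83.1%


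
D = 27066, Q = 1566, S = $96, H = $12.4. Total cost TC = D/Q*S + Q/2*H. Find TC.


TC = 27066/1566 * 96 + 1566/2 * 12.4

$11368.42


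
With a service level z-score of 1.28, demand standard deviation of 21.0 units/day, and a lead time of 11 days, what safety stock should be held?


Formula: SS = z * sigma_d * sqrt(LT)
sqrt(LT) = sqrt(11) = 3.3166
SS = 1.28 * 21.0 * 3.3166
SS = 89.2 units

89.2 units


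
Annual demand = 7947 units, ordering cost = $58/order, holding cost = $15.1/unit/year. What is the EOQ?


Formula: EOQ = sqrt(2 * D * S / H)
Numerator: 2 * 7947 * 58 = 921852
2DS/H = 921852 / 15.1 = 61049.8
EOQ = sqrt(61049.8) = 247.1 units

247.1 units


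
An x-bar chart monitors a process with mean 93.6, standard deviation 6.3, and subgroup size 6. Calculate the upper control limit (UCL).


UCL = 93.6 + 3 * 6.3 / sqrt(6)

101.32


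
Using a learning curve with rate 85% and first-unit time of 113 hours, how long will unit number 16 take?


Formula: T_n = T_1 * (learning_rate)^(log2(n)) where learning_rate = rate/100
Doublings = log2(16) = 4
T_n = 113 * 0.85^4
T_n = 113 * 0.522 = 59.0 hours

59.0 hours


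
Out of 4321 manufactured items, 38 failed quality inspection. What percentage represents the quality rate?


Formula: Quality Rate = Good Pieces / Total Pieces * 100
Good pieces = 4321 - 38 = 4283
QR = 4283 / 4321 * 100 = 99.1%

99.1%


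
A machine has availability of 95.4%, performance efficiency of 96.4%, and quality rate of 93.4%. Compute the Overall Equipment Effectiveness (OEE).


Formula: OEE = Availability * Performance * Quality / 10000
A * P = 95.4% * 96.4% / 100 = 91.97%
OEE = 91.97% * 93.4% / 100 = 85.9%

85.9%


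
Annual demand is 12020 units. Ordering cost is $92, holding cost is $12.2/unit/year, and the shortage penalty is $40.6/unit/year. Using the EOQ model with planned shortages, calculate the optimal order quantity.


Formula: EOQ* = sqrt(2DS/H) * sqrt((H+P)/P)
Base EOQ = sqrt(2*12020*92/12.2) = 425.78 units
Correction = sqrt((12.2+40.6)/40.6) = 1.14039
EOQ* = 425.78 * 1.14039 = 485.6 units

485.6 units


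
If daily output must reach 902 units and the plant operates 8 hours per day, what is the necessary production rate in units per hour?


Formula: Production Rate = Daily Demand / Available Hours
Rate = 902 units/day / 8 hours/day
Rate = 112.8 units/hour

112.8 units/hour


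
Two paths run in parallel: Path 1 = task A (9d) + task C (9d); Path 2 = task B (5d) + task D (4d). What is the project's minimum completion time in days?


Path 1 = 9 + 9 = 18 days
Path 2 = 5 + 4 = 9 days
Duration = max(18, 9) = 18 days

18 days


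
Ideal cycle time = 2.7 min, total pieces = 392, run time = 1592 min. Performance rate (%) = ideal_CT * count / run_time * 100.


Formula: Performance = (Ideal CT * Total Count) / Run Time * 100
Ideal output time = 2.7 * 392 = 1058.4 min
Performance = 1058.4 / 1592 * 100 = 66.5%

66.5%


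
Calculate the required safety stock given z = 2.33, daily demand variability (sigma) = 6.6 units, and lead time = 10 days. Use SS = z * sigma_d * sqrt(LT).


Formula: SS = z * sigma_d * sqrt(LT)
sqrt(LT) = sqrt(10) = 3.1623
SS = 2.33 * 6.6 * 3.1623
SS = 48.6 units

48.6 units


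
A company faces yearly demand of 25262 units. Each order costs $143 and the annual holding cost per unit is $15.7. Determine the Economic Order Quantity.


Formula: EOQ = sqrt(2 * D * S / H)
Numerator: 2 * 25262 * 143 = 7224932
2DS/H = 7224932 / 15.7 = 460186.8
EOQ = sqrt(460186.8) = 678.4 units

678.4 units


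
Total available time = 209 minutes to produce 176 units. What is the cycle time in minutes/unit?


Formula: CT = Available Time / Number of Units
CT = 209 min / 176 units
CT = 1.19 min/unit

1.19 min/unit


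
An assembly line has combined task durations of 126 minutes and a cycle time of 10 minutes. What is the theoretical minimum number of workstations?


Formula: N_min = ceil(Sum of Task Times / Cycle Time)
N_min = ceil(126 min / 10 min) = ceil(12.6)
N_min = 13 stations

13


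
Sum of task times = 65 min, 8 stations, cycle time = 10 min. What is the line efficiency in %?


Formula: Efficiency = Sum of Task Times / (N_stations * CT) * 100
Total station capacity = 8 stations * 10 min = 80 min
Efficiency = 65 / 80 * 100 = 81.3%

81.3%


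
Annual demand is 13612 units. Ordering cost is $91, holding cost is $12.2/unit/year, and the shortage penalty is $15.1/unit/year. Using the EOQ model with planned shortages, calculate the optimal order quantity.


Formula: EOQ* = sqrt(2DS/H) * sqrt((H+P)/P)
Base EOQ = sqrt(2*13612*91/12.2) = 450.63 units
Correction = sqrt((12.2+15.1)/15.1) = 1.3446
EOQ* = 450.63 * 1.3446 = 605.9 units

605.9 units


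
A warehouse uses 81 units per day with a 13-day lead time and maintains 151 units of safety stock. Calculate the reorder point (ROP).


Formula: ROP = (Daily Demand * Lead Time) + Safety Stock
Demand during lead time = 81 * 13 = 1053 units
ROP = 1053 + 151 = 1204 units

1204 units


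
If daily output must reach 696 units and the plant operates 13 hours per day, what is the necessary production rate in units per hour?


Formula: Production Rate = Daily Demand / Available Hours
Rate = 696 units/day / 13 hours/day
Rate = 53.5 units/hour

53.5 units/hour


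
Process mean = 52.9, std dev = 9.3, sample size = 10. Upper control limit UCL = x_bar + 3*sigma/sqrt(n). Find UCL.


UCL = 52.9 + 3 * 9.3 / sqrt(10)

61.72


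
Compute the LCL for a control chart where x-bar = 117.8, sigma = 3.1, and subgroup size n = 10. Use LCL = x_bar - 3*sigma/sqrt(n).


LCL = 117.8 - 3 * 3.1 / sqrt(10)

114.86


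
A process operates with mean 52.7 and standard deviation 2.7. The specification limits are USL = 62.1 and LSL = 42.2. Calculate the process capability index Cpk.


Cpu = (62.1 - 52.7) / (3 * 2.7) = 1.16
Cpl = (52.7 - 42.2) / (3 * 2.7) = 1.3
Cpk = min(1.16, 1.3) = 1.16

1.16


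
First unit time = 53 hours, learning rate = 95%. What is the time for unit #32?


Formula: T_n = T_1 * (learning_rate)^(log2(n)) where learning_rate = rate/100
Doublings = log2(32) = 5
T_n = 53 * 0.95^5
T_n = 53 * 0.7738 = 41.0 hours

41.0 hours


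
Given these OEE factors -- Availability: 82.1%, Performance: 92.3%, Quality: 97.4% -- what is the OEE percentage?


Formula: OEE = Availability * Performance * Quality / 10000
A * P = 82.1% * 92.3% / 100 = 75.78%
OEE = 75.78% * 97.4% / 100 = 73.8%

73.8%


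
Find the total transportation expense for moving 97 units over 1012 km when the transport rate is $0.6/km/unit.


TC = dist * cost * units = 1012 * 0.6 * 97 = $58898.40

$58898.40


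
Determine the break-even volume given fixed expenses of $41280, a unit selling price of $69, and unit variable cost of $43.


Formula: BEQ = Fixed Costs / (Price - Variable Cost)
Contribution margin = $69 - $43 = $26/unit
BEQ = ceil($41280 / $26/unit) = ceil(1587.69) = 1588 units

1588 units


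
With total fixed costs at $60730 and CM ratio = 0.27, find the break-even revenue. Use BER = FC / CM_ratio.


Formula: BER = Fixed Costs / Contribution Margin Ratio
BER = $60730 / 0.27
BER = $224925.93 (to the nearest cent)

$224925.93


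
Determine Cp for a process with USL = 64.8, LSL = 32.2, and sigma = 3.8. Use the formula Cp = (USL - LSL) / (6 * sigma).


Cp = (64.8 - 32.2) / (6 * 3.8)

1.43


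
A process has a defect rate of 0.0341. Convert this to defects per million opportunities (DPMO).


DPMO = defect_rate * 1000000 = 0.0341 * 1000000

34100


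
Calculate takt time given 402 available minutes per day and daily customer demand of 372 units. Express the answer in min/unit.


Formula: Takt Time = Available Production Time / Customer Demand
Takt = 402 min/day / 372 units/day
Takt = 1.08 min/unit

1.08 min/unit


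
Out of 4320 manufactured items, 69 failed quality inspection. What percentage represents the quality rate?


Formula: Quality Rate = Good Pieces / Total Pieces * 100
Good pieces = 4320 - 69 = 4251
QR = 4251 / 4320 * 100 = 98.4%

98.4%


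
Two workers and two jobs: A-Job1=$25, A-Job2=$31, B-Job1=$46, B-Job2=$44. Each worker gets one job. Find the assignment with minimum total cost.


Option 1: A->1 + B->2 = $25 + $44 = $69
Option 2: A->2 + B->1 = $31 + $46 = $77
Min cost = min($69, $77) = $69

$69


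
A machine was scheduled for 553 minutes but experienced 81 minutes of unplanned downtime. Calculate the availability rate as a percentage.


Formula: Availability = (Planned Time - Downtime) / Planned Time * 100
Uptime = 553 - 81 = 472 min
Availability = 472 / 553 * 100 = 85.4%

85.4%


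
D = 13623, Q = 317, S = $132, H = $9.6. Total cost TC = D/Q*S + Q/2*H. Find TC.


TC = 13623/317 * 132 + 317/2 * 9.6

$7194.27


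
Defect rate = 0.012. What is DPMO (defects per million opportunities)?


DPMO = defect_rate * 1000000 = 0.012 * 1000000

12000


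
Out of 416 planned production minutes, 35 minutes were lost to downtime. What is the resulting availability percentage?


Formula: Availability = (Planned Time - Downtime) / Planned Time * 100
Uptime = 416 - 35 = 381 min
Availability = 381 / 416 * 100 = 91.6%

91.6%


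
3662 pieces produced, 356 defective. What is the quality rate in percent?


Formula: Quality Rate = Good Pieces / Total Pieces * 100
Good pieces = 3662 - 356 = 3306
QR = 3306 / 3662 * 100 = 90.3%

90.3%


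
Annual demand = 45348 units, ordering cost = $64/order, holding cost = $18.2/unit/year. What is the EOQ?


Formula: EOQ = sqrt(2 * D * S / H)
Numerator: 2 * 45348 * 64 = 5804544
2DS/H = 5804544 / 18.2 = 318931.0
EOQ = sqrt(318931.0) = 564.7 units

564.7 units


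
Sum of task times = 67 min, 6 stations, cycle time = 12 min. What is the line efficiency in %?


Formula: Efficiency = Sum of Task Times / (N_stations * CT) * 100
Total station capacity = 6 stations * 12 min = 72 min
Efficiency = 67 / 72 * 100 = 93.1%

93.1%


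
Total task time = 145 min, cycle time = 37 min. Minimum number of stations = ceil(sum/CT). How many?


Formula: N_min = ceil(Sum of Task Times / Cycle Time)
N_min = ceil(145 min / 37 min) = ceil(3.9189)
N_min = 4 stations

4


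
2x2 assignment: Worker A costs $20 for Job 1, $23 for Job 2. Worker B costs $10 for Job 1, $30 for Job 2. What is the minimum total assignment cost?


Option 1: A->1 + B->2 = $20 + $30 = $50
Option 2: A->2 + B->1 = $23 + $10 = $33
Min cost = min($50, $33) = $33

$33


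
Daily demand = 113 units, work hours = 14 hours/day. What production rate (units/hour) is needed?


Formula: Production Rate = Daily Demand / Available Hours
Rate = 113 units/day / 14 hours/day
Rate = 8.1 units/hour

8.1 units/hour


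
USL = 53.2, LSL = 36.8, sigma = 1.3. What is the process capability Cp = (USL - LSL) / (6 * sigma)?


Cp = (53.2 - 36.8) / (6 * 1.3)

2.1


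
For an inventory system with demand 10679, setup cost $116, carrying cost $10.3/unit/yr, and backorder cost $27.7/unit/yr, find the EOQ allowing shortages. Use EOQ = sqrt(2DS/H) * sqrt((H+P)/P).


Formula: EOQ* = sqrt(2DS/H) * sqrt((H+P)/P)
Base EOQ = sqrt(2*10679*116/10.3) = 490.45 units
Correction = sqrt((10.3+27.7)/27.7) = 1.17126
EOQ* = 490.45 * 1.17126 = 574.4 units

574.4 units


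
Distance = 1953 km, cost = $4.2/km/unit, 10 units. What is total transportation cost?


TC = dist * cost * units = 1953 * 4.2 * 10 = $82026.00

$82026.00


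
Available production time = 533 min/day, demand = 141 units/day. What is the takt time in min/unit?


Formula: Takt Time = Available Production Time / Customer Demand
Takt = 533 min/day / 141 units/day
Takt = 3.78 min/unit

3.78 min/unit


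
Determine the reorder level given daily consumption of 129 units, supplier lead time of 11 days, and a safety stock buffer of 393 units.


Formula: ROP = (Daily Demand * Lead Time) + Safety Stock
Demand during lead time = 129 * 11 = 1419 units
ROP = 1419 + 393 = 1812 units

1812 units


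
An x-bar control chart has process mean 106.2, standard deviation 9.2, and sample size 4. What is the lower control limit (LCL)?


LCL = 106.2 - 3 * 9.2 / sqrt(4)

92.4


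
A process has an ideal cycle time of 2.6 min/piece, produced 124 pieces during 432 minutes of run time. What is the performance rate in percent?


Formula: Performance = (Ideal CT * Total Count) / Run Time * 100
Ideal output time = 2.6 * 124 = 322.4 min
Performance = 322.4 / 432 * 100 = 74.6%

74.6%


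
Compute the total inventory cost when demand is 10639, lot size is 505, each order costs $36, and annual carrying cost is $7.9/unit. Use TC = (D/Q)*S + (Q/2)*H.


TC = 10639/505 * 36 + 505/2 * 7.9

$2753.17


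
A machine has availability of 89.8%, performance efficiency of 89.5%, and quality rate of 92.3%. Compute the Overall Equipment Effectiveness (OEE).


Formula: OEE = Availability * Performance * Quality / 10000
A * P = 89.8% * 89.5% / 100 = 80.37%
OEE = 80.37% * 92.3% / 100 = 74.2%

74.2%


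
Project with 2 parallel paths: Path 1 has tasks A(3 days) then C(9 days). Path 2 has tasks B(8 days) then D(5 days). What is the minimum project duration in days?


Path 1 = 3 + 9 = 12 days
Path 2 = 8 + 5 = 13 days
Duration = max(12, 13) = 13 days

13 days


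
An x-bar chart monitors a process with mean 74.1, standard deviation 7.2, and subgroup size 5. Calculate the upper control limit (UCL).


UCL = 74.1 + 3 * 7.2 / sqrt(5)

83.76


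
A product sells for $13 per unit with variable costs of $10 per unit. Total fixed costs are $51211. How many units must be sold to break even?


Formula: BEQ = Fixed Costs / (Price - Variable Cost)
Contribution margin = $13 - $10 = $3/unit
BEQ = ceil($51211 / $3/unit) = ceil(17070.33) = 17071 units

17071 units


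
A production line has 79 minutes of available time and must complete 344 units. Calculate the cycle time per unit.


Formula: CT = Available Time / Number of Units
CT = 79 min / 344 units
CT = 0.23 min/unit

0.23 min/unit


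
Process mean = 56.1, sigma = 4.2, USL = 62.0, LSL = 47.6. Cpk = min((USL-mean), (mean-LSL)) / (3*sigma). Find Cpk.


Cpu = (62.0 - 56.1) / (3 * 4.2) = 0.47
Cpl = (56.1 - 47.6) / (3 * 4.2) = 0.67
Cpk = min(0.47, 0.67) = 0.47

0.47


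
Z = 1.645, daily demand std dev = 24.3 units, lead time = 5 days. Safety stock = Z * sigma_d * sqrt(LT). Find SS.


Formula: SS = z * sigma_d * sqrt(LT)
sqrt(LT) = sqrt(5) = 2.2361
SS = 1.645 * 24.3 * 2.2361
SS = 89.4 units

89.4 units


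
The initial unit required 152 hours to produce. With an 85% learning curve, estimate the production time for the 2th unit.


Formula: T_n = T_1 * (learning_rate)^(log2(n)) where learning_rate = rate/100
Doublings = log2(2) = 1
T_n = 152 * 0.85^1
T_n = 152 * 0.85 = 129.2 hours

129.2 hours


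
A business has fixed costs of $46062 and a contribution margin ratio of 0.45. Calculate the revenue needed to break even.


Formula: BER = Fixed Costs / Contribution Margin Ratio
BER = $46062 / 0.45
BER = $102360.00 (to the nearest cent)

$102360.00


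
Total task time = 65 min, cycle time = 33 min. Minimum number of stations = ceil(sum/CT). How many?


Formula: N_min = ceil(Sum of Task Times / Cycle Time)
N_min = ceil(65 min / 33 min) = ceil(1.9697)
N_min = 2 stations

2


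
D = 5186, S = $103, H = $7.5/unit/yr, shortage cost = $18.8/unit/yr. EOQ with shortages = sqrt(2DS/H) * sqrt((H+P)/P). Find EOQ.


Formula: EOQ* = sqrt(2DS/H) * sqrt((H+P)/P)
Base EOQ = sqrt(2*5186*103/7.5) = 377.42 units
Correction = sqrt((7.5+18.8)/18.8) = 1.18277
EOQ* = 377.42 * 1.18277 = 446.4 units

446.4 units


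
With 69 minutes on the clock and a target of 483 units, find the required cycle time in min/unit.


Formula: CT = Available Time / Number of Units
CT = 69 min / 483 units
CT = 0.14 min/unit

0.14 min/unit


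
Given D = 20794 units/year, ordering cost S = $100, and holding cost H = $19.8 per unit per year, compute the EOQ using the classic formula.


Formula: EOQ = sqrt(2 * D * S / H)
Numerator: 2 * 20794 * 100 = 4158800
2DS/H = 4158800 / 19.8 = 210040.4
EOQ = sqrt(210040.4) = 458.3 units

458.3 units


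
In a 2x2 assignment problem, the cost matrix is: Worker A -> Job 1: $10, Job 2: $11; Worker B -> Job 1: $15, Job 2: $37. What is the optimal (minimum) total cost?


Option 1: A->1 + B->2 = $10 + $37 = $47
Option 2: A->2 + B->1 = $11 + $15 = $26
Min cost = min($47, $26) = $26

$26


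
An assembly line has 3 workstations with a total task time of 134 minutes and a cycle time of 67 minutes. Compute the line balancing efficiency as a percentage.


Formula: Efficiency = Sum of Task Times / (N_stations * CT) * 100
Total station capacity = 3 stations * 67 min = 201 min
Efficiency = 134 / 201 * 100 = 66.7%

66.7%


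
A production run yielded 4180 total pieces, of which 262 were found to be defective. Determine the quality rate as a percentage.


Formula: Quality Rate = Good Pieces / Total Pieces * 100
Good pieces = 4180 - 262 = 3918
QR = 3918 / 4180 * 100 = 93.7%

93.7%


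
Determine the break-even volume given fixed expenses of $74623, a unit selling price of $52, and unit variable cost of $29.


Formula: BEQ = Fixed Costs / (Price - Variable Cost)
Contribution margin = $52 - $29 = $23/unit
BEQ = ceil($74623 / $23/unit) = ceil(3244.48) = 3245 units

3245 units


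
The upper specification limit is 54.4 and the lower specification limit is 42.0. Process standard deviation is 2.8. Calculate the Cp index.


Cp = (54.4 - 42.0) / (6 * 2.8)

0.74


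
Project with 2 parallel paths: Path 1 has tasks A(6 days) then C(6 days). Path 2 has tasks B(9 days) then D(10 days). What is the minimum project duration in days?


Path 1 = 6 + 6 = 12 days
Path 2 = 9 + 10 = 19 days
Duration = max(12, 19) = 19 days

19 days


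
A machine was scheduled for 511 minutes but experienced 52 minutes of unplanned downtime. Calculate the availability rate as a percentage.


Formula: Availability = (Planned Time - Downtime) / Planned Time * 100
Uptime = 511 - 52 = 459 min
Availability = 459 / 511 * 100 = 89.8%

89.8%


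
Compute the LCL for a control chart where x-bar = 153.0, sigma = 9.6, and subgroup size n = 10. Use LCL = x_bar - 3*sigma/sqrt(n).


LCL = 153.0 - 3 * 9.6 / sqrt(10)

143.89


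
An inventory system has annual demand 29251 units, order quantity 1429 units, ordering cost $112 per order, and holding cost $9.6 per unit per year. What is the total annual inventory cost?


TC = 29251/1429 * 112 + 1429/2 * 9.6

$9151.79


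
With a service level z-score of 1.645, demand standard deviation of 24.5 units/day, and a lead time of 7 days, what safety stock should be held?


Formula: SS = z * sigma_d * sqrt(LT)
sqrt(LT) = sqrt(7) = 2.6458
SS = 1.645 * 24.5 * 2.6458
SS = 106.6 units

106.6 units


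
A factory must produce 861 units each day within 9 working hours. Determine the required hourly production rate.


Formula: Production Rate = Daily Demand / Available Hours
Rate = 861 units/day / 9 hours/day
Rate = 95.7 units/hour

95.7 units/hour


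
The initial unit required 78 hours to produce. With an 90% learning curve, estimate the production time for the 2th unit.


Formula: T_n = T_1 * (learning_rate)^(log2(n)) where learning_rate = rate/100
Doublings = log2(2) = 1
T_n = 78 * 0.9^1
T_n = 78 * 0.9 = 70.2 hours

70.2 hours


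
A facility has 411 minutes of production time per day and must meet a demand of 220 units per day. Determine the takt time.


Formula: Takt Time = Available Production Time / Customer Demand
Takt = 411 min/day / 220 units/day
Takt = 1.87 min/unit

1.87 min/unit


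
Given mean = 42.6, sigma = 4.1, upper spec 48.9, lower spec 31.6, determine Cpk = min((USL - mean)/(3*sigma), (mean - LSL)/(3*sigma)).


Cpu = (48.9 - 42.6) / (3 * 4.1) = 0.51
Cpl = (42.6 - 31.6) / (3 * 4.1) = 0.89
Cpk = min(0.51, 0.89) = 0.51

0.51


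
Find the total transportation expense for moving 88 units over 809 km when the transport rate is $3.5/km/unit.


TC = dist * cost * units = 809 * 3.5 * 88 = $249172.00

$249172.00


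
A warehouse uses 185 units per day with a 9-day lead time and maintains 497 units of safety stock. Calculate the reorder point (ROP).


Formula: ROP = (Daily Demand * Lead Time) + Safety Stock
Demand during lead time = 185 * 9 = 1665 units
ROP = 1665 + 497 = 2162 units

2162 units


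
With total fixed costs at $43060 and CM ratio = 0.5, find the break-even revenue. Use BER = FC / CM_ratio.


Formula: BER = Fixed Costs / Contribution Margin Ratio
BER = $43060 / 0.5
BER = $86120.00 (to the nearest cent)

$86120.00


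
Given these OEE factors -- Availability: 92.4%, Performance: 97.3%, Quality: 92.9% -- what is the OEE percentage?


Formula: OEE = Availability * Performance * Quality / 10000
A * P = 92.4% * 97.3% / 100 = 89.91%
OEE = 89.91% * 92.9% / 100 = 83.5%

83.5%


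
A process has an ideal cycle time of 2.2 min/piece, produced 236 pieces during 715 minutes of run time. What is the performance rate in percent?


Formula: Performance = (Ideal CT * Total Count) / Run Time * 100
Ideal output time = 2.2 * 236 = 519.2 min
Performance = 519.2 / 715 * 100 = 72.6%

72.6%


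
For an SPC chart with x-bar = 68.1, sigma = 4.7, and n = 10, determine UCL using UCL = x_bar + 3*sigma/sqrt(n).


UCL = 68.1 + 3 * 4.7 / sqrt(10)

72.56


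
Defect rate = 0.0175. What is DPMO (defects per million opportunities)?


DPMO = defect_rate * 1000000 = 0.0175 * 1000000

17500


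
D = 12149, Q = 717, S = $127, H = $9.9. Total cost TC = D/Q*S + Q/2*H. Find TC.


TC = 12149/717 * 127 + 717/2 * 9.9

$5701.06


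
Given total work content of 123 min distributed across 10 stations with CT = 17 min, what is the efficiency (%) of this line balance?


Formula: Efficiency = Sum of Task Times / (N_stations * CT) * 100
Total station capacity = 10 stations * 17 min = 170 min
Efficiency = 123 / 170 * 100 = 72.4%

72.4%


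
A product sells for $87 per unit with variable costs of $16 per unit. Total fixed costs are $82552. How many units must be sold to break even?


Formula: BEQ = Fixed Costs / (Price - Variable Cost)
Contribution margin = $87 - $16 = $71/unit
BEQ = ceil($82552 / $71/unit) = ceil(1162.7) = 1163 units

1163 units


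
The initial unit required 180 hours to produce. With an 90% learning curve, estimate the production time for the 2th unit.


Formula: T_n = T_1 * (learning_rate)^(log2(n)) where learning_rate = rate/100
Doublings = log2(2) = 1
T_n = 180 * 0.9^1
T_n = 180 * 0.9 = 162.0 hours

162.0 hours


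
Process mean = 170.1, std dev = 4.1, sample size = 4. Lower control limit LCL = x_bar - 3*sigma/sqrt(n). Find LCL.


LCL = 170.1 - 3 * 4.1 / sqrt(4)

163.95


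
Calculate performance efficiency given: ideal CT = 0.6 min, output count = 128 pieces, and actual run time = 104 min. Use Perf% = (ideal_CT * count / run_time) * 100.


Formula: Performance = (Ideal CT * Total Count) / Run Time * 100
Ideal output time = 0.6 * 128 = 76.8 min
Performance = 76.8 / 104 * 100 = 73.8%

73.8%


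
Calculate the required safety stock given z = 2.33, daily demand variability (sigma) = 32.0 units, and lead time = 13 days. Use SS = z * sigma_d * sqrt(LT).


Formula: SS = z * sigma_d * sqrt(LT)
sqrt(LT) = sqrt(13) = 3.6056
SS = 2.33 * 32.0 * 3.6056
SS = 268.8 units

268.8 units


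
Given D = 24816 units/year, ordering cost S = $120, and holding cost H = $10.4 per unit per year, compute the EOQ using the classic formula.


Formula: EOQ = sqrt(2 * D * S / H)
Numerator: 2 * 24816 * 120 = 5955840
2DS/H = 5955840 / 10.4 = 572676.9
EOQ = sqrt(572676.9) = 756.8 units

756.8 units


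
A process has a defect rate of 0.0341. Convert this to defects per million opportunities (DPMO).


DPMO = defect_rate * 1000000 = 0.0341 * 1000000

34100


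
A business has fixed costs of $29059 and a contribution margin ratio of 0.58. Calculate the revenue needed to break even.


Formula: BER = Fixed Costs / Contribution Margin Ratio
BER = $29059 / 0.58
BER = $50101.72 (to the nearest cent)

$50101.72


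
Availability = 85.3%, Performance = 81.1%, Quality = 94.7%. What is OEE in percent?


Formula: OEE = Availability * Performance * Quality / 10000
A * P = 85.3% * 81.1% / 100 = 69.18%
OEE = 69.18% * 94.7% / 100 = 65.5%

65.5%


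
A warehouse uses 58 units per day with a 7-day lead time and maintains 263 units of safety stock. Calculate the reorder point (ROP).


Formula: ROP = (Daily Demand * Lead Time) + Safety Stock
Demand during lead time = 58 * 7 = 406 units
ROP = 406 + 263 = 669 units

669 units


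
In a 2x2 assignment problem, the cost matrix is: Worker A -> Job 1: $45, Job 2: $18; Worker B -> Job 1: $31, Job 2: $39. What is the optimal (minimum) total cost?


Option 1: A->1 + B->2 = $45 + $39 = $84
Option 2: A->2 + B->1 = $18 + $31 = $49
Min cost = min($84, $49) = $49

$49


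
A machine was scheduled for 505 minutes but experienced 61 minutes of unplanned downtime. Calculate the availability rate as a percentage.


Formula: Availability = (Planned Time - Downtime) / Planned Time * 100
Uptime = 505 - 61 = 444 min
Availability = 444 / 505 * 100 = 87.9%

87.9%


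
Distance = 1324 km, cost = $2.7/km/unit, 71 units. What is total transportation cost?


TC = dist * cost * units = 1324 * 2.7 * 71 = $253810.80

$253810.80


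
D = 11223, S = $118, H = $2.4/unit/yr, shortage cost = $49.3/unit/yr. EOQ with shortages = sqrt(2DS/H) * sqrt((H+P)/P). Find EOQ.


Formula: EOQ* = sqrt(2DS/H) * sqrt((H+P)/P)
Base EOQ = sqrt(2*11223*118/2.4) = 1050.52 units
Correction = sqrt((2.4+49.3)/49.3) = 1.02405
EOQ* = 1050.52 * 1.02405 = 1075.8 units

1075.8 units


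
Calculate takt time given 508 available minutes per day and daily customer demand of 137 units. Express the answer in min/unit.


Formula: Takt Time = Available Production Time / Customer Demand
Takt = 508 min/day / 137 units/day
Takt = 3.71 min/unit

3.71 min/unit


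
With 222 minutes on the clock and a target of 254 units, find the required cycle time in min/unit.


Formula: CT = Available Time / Number of Units
CT = 222 min / 254 units
CT = 0.87 min/unit

0.87 min/unit


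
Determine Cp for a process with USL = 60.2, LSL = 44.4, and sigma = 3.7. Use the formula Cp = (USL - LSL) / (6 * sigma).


Cp = (60.2 - 44.4) / (6 * 3.7)

0.71


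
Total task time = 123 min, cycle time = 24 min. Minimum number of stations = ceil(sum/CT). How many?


Formula: N_min = ceil(Sum of Task Times / Cycle Time)
N_min = ceil(123 min / 24 min) = ceil(5.125)
N_min = 6 stations

6


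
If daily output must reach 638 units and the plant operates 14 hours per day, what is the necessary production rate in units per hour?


Formula: Production Rate = Daily Demand / Available Hours
Rate = 638 units/day / 14 hours/day
Rate = 45.6 units/hour

45.6 units/hour


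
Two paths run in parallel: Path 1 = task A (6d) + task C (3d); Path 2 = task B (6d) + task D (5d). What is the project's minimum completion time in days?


Path 1 = 6 + 3 = 9 days
Path 2 = 6 + 5 = 11 days
Duration = max(9, 11) = 11 days

11 days


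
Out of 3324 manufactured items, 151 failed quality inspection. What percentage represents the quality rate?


Formula: Quality Rate = Good Pieces / Total Pieces * 100
Good pieces = 3324 - 151 = 3173
QR = 3173 / 3324 * 100 = 95.5%

95.5%


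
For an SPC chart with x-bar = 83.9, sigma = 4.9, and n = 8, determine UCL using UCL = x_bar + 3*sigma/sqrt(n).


UCL = 83.9 + 3 * 4.9 / sqrt(8)

89.1


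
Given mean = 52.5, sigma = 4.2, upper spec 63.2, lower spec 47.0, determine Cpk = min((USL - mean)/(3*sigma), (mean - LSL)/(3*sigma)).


Cpu = (63.2 - 52.5) / (3 * 4.2) = 0.85
Cpl = (52.5 - 47.0) / (3 * 4.2) = 0.44
Cpk = min(0.85, 0.44) = 0.44

0.44


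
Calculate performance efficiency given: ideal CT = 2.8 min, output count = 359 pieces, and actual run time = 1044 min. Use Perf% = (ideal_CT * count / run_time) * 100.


Formula: Performance = (Ideal CT * Total Count) / Run Time * 100
Ideal output time = 2.8 * 359 = 1005.2 min
Performance = 1005.2 / 1044 * 100 = 96.3%

96.3%


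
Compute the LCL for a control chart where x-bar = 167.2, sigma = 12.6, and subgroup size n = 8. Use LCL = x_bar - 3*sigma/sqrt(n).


LCL = 167.2 - 3 * 12.6 / sqrt(8)

153.84


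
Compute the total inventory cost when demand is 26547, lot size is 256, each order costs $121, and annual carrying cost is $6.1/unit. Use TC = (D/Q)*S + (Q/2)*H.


TC = 26547/256 * 121 + 256/2 * 6.1

$13328.41


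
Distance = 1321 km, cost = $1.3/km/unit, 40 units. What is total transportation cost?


TC = dist * cost * units = 1321 * 1.3 * 40 = $68692.00

$68692.00


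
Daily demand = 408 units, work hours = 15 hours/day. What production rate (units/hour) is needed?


Formula: Production Rate = Daily Demand / Available Hours
Rate = 408 units/day / 15 hours/day
Rate = 27.2 units/hour

27.2 units/hour


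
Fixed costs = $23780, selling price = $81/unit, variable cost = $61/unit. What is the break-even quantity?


Formula: BEQ = Fixed Costs / (Price - Variable Cost)
Contribution margin = $81 - $61 = $20/unit
BEQ = ceil($23780 / $20/unit) = ceil(1189.0) = 1189 units

1189 units


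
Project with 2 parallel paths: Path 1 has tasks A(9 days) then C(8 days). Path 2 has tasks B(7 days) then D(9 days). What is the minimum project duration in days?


Path 1 = 9 + 8 = 17 days
Path 2 = 7 + 9 = 16 days
Duration = max(17, 16) = 17 days

17 days


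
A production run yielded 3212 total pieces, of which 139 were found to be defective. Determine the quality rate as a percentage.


Formula: Quality Rate = Good Pieces / Total Pieces * 100
Good pieces = 3212 - 139 = 3073
QR = 3073 / 3212 * 100 = 95.7%

95.7%


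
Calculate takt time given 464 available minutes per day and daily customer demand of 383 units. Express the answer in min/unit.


Formula: Takt Time = Available Production Time / Customer Demand
Takt = 464 min/day / 383 units/day
Takt = 1.21 min/unit

1.21 min/unit


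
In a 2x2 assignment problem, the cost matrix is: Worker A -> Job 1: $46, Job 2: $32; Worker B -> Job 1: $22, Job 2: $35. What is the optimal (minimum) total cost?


Option 1: A->1 + B->2 = $46 + $35 = $81
Option 2: A->2 + B->1 = $32 + $22 = $54
Min cost = min($81, $54) = $54

$54


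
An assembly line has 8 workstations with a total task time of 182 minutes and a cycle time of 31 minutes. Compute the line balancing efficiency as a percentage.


Formula: Efficiency = Sum of Task Times / (N_stations * CT) * 100
Total station capacity = 8 stations * 31 min = 248 min
Efficiency = 182 / 248 * 100 = 73.4%

73.4%


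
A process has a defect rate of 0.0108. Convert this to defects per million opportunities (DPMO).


DPMO = defect_rate * 1000000 = 0.0108 * 1000000

10800


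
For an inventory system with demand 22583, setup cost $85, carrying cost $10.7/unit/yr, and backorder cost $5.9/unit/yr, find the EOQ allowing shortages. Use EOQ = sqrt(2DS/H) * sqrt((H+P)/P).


Formula: EOQ* = sqrt(2DS/H) * sqrt((H+P)/P)
Base EOQ = sqrt(2*22583*85/10.7) = 599.0 units
Correction = sqrt((10.7+5.9)/5.9) = 1.67737
EOQ* = 599.0 * 1.67737 = 1004.7 units

1004.7 units


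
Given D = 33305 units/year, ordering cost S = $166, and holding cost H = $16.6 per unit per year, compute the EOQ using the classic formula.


Formula: EOQ = sqrt(2 * D * S / H)
Numerator: 2 * 33305 * 166 = 11057260
2DS/H = 11057260 / 16.6 = 666100.0
EOQ = sqrt(666100.0) = 816.1 units

816.1 units
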